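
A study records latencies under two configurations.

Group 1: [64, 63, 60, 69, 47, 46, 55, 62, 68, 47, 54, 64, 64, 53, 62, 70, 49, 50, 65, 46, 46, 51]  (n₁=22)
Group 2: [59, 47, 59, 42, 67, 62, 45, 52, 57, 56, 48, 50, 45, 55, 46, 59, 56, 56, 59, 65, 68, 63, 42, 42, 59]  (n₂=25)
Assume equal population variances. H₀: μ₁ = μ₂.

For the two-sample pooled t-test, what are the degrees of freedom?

df = n₁ + n₂ − 2 = 22 + 25 − 2 = 45

degrees of freedom = 45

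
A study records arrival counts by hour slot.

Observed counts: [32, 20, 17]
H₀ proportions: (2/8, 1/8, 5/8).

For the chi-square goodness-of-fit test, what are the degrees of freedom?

degrees of freedom = 2

df = k − 1 = 3 − 1 = 2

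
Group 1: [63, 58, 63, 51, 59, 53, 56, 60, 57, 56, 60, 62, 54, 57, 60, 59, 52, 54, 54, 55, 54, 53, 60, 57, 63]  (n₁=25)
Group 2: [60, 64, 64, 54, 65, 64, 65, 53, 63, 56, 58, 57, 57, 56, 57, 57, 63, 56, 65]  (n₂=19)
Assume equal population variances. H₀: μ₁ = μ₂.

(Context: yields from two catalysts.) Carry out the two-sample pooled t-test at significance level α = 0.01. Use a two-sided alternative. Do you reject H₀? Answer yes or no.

x̄₁=57.200, s₁=3.606, n₁=25
x̄₂=59.684, s₂=4.164, n₂=19
s_p² = [24·3.606² + 18·4.164²]/42 = 14.8596
SE = √(s_p²·(1/25+1/19)) = 1.1732
t = (57.200−59.684)/1.1732 = -2.1174
df = 42
p-value (two-sided) = 0.04019
At α=0.01: p ≥ α → fail to reject H₀

reject H₀: no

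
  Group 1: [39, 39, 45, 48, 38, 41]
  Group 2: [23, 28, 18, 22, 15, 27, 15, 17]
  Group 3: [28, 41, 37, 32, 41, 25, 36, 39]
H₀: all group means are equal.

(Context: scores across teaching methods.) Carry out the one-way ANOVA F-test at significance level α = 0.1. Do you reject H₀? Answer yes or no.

reject H₀: yes

Group means [41.67, 20.62, 34.88], grand mean 31.545
SSB = Σnᵢ(x̄ᵢ−x̄)² = 1657.371; SSW = ΣΣ(x−x̄ᵢ)² = 516.083
MSB = 1657.371/2 = 828.6856; MSW = 516.083/19 = 27.1623
F = MSB/MSW = 30.5087
df = (2, 19)
p-value (upper-tail) = 0.00000
At α=0.1: p < α → reject H₀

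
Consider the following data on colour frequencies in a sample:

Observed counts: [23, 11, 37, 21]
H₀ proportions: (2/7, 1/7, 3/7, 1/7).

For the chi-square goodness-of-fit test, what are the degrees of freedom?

df = k − 1 = 4 − 1 = 3

degrees of freedom = 3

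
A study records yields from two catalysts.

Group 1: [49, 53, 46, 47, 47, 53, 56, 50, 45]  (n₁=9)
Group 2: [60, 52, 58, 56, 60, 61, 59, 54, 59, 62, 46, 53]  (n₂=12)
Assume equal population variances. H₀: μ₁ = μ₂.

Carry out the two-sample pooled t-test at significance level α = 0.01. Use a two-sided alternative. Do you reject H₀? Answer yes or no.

x̄₁=49.556, s₁=3.745, n₁=9
x̄₂=56.667, s₂=4.658, n₂=12
s_p² = [8·3.745² + 11·4.658²]/19 = 18.4678
SE = √(s_p²·(1/9+1/12)) = 1.8950
t = (49.556−56.667)/1.8950 = -3.7526
df = 19
p-value (two-sided) = 0.00135
At α=0.01: p < α → reject H₀

reject H₀: yes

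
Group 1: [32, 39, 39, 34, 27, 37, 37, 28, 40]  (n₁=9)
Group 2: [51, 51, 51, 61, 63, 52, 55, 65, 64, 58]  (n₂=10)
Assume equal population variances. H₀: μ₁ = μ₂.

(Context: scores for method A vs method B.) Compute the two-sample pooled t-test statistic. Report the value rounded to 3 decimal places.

test statistic = -9.045

x̄₁=34.778, s₁=4.842, n₁=9
x̄₂=57.100, s₂=5.801, n₂=10
s_p² = [8·4.842² + 9·5.801²]/17 = 28.8503
SE = √(s_p²·(1/9+1/10)) = 2.4679
t = (34.778−57.100)/2.4679 = -9.0450
df = 17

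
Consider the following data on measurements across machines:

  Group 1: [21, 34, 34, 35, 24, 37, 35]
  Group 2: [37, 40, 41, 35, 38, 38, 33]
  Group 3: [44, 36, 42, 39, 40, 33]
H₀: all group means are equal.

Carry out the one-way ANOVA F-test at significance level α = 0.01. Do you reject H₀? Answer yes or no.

Group means [31.43, 37.43, 39.00], grand mean 35.800
SSB = Σnᵢ(x̄ᵢ−x̄)² = 213.771; SSW = ΣΣ(x−x̄ᵢ)² = 359.429
MSB = 213.771/2 = 106.8857; MSW = 359.429/17 = 21.1429
F = MSB/MSW = 5.0554
df = (2, 17)
p-value (upper-tail) = 0.01893
At α=0.01: p ≥ α → fail to reject H₀

reject H₀: no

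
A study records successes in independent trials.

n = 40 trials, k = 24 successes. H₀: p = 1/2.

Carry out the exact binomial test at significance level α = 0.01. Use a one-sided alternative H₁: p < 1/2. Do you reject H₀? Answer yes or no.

reject H₀: no

Exact binomial: n=40, k=24, p₀=1/2=0.5000
P(X≤24) from Σ C(n,i)·p₀^i·(1−p₀)^(n−i)
p-value (one-sided, H₁ less) = 0.92307
At α=0.01: p ≥ α → fail to reject H₀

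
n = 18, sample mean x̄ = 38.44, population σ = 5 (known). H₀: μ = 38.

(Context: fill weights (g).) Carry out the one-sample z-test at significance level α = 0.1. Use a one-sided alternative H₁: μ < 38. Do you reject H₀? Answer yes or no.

reject H₀: no

SE = σ/√n = 5/√18 = 1.1785
z = (x̄−μ₀)/SE = (38.44−38)/1.1785 = 0.3734
p-value (one-sided, H₁ less) = 0.64556
At α=0.1: p ≥ α → fail to reject H₀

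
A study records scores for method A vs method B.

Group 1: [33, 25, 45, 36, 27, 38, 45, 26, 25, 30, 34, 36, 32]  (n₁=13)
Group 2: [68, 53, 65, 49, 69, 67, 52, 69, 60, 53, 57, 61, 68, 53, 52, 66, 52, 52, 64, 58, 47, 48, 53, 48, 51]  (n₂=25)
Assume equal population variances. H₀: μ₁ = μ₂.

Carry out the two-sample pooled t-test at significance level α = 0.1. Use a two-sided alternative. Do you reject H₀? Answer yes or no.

x̄₁=33.231, s₁=6.796, n₁=13
x̄₂=57.400, s₂=7.561, n₂=25
s_p² = [12·6.796² + 24·7.561²]/36 = 53.5085
SE = √(s_p²·(1/13+1/25)) = 2.5013
t = (33.231−57.400)/2.5013 = -9.6628
df = 36
p-value (two-sided) = 0.00000
At α=0.1: p < α → reject H₀

reject H₀: yes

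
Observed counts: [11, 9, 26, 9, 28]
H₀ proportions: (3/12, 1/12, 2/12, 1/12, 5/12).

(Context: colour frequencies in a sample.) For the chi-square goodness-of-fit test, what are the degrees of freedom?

df = k − 1 = 5 − 1 = 4

degrees of freedom = 4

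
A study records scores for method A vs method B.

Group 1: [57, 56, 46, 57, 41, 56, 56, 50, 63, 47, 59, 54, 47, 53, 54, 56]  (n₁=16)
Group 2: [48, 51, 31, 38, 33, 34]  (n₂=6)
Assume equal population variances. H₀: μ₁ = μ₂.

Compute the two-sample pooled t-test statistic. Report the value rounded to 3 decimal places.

test statistic = 4.567

x̄₁=53.250, s₁=5.651, n₁=16
x̄₂=39.167, s₂=8.377, n₂=6
s_p² = [15·5.651² + 5·8.377²]/20 = 41.4917
SE = √(s_p²·(1/16+1/6)) = 3.0836
t = (53.250−39.167)/3.0836 = 4.5672
df = 20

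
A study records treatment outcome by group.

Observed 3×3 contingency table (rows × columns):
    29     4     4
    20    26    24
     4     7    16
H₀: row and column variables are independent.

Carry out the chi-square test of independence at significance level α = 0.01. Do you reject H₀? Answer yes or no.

reject H₀: yes

Row totals [37, 70, 27], col totals [53, 37, 44], n=134
χ² = (29−14.63)²/14.63 + (4−10.22)²/10.22 + (4−12.15)²/12.15 + (20−27.69)²/27.69 + (26−19.33)²/19.33 + (24−22.99)²/22.99 + (4−10.68)²/10.68 + (7−7.46)²/7.46 + (16−8.87)²/8.87 = 37.7786
df = 4
p-value (upper-tail) = 0.00000
At α=0.01: p < α → reject H₀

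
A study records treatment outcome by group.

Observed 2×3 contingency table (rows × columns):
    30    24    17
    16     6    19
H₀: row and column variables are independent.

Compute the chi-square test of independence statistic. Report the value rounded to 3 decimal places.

test statistic = 7.688

Row totals [71, 41], col totals [46, 30, 36], n=112
χ² = (30−29.16)²/29.16 + (24−19.02)²/19.02 + (17−22.82)²/22.82 + (16−16.84)²/16.84 + (6−10.98)²/10.98 + (19−13.18)²/13.18 = 7.6879
df = 2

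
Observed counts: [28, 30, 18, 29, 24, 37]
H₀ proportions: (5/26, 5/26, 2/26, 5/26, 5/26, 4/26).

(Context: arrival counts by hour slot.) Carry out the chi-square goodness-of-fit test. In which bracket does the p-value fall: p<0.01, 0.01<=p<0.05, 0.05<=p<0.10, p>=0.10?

n = 166; E_i = n·p_i = [31.92, 31.92, 12.77, 31.92, 31.92, 25.54]
χ² = (28−31.92)²/31.92 + (30−31.92)²/31.92 + (18−12.77)²/12.77 + (29−31.92)²/31.92 + (24−31.92)²/31.92 + (37−25.54)²/25.54 = 10.1187
df = 5
p-value (upper-tail) = 0.07194
→ bracket: 0.05<=p<0.10

p-value bracket: 0.05<=p<0.10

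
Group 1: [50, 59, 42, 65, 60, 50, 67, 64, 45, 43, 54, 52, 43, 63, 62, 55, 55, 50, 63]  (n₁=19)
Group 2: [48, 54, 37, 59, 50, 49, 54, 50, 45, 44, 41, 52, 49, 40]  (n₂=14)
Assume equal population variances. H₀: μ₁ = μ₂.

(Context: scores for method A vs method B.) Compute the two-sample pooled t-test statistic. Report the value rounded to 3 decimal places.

x̄₁=54.842, s₁=8.112, n₁=19
x̄₂=48.000, s₂=6.064, n₂=14
s_p² = [18·8.112² + 13·6.064²]/31 = 53.6299
SE = √(s_p²·(1/19+1/14)) = 2.5794
t = (54.842−48.000)/2.5794 = 2.6526
df = 31

test statistic = 2.653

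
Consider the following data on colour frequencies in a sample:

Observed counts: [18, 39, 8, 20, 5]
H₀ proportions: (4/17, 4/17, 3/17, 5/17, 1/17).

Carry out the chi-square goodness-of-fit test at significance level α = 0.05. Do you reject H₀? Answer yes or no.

reject H₀: yes

n = 90; E_i = n·p_i = [21.18, 21.18, 15.88, 26.47, 5.29]
χ² = (18−21.18)²/21.18 + (39−21.18)²/21.18 + (8−15.88)²/15.88 + (20−26.47)²/26.47 + (5−5.29)²/5.29 = 20.9880
df = 4
p-value (upper-tail) = 0.00032
At α=0.05: p < α → reject H₀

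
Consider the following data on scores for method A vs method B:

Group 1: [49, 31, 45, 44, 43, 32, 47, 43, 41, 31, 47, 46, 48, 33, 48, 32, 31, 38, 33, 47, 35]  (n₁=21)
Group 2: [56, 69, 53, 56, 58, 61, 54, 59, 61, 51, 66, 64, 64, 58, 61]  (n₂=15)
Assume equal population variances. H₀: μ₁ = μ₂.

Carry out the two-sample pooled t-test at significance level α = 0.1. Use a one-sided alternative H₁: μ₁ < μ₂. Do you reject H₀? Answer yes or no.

reject H₀: yes

x̄₁=40.190, s₁=6.889, n₁=21
x̄₂=59.400, s₂=5.026, n₂=15
s_p² = [20·6.889² + 14·5.026²]/34 = 38.3188
SE = √(s_p²·(1/21+1/15)) = 2.0927
t = (40.190−59.400)/2.0927 = -9.1794
df = 34
p-value (one-sided, H₁ less) = 0.00000
At α=0.1: p < α → reject H₀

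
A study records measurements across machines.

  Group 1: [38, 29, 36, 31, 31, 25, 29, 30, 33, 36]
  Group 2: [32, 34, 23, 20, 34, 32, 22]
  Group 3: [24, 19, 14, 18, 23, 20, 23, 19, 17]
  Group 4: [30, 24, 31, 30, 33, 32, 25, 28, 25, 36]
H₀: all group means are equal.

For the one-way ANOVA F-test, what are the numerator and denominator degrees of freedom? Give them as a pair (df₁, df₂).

k = 4 groups, N = 36 total
df = (k−1, N−k) = (4−1, 36−4) = (3, 32)

degrees of freedom = [3, 32]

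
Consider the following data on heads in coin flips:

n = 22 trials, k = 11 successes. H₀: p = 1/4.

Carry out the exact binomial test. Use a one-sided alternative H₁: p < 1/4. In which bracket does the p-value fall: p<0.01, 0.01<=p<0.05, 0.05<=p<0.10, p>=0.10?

Exact binomial: n=22, k=11, p₀=1/4=0.2500
P(X≤11) from Σ C(n,i)·p₀^i·(1−p₀)^(n−i)
p-value (one-sided, H₁ less) = 0.99713
→ bracket: p>=0.10

p-value bracket: p>=0.10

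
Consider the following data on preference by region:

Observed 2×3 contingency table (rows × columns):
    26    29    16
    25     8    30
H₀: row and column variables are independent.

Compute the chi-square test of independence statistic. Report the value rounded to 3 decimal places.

test statistic = 15.778

Row totals [71, 63], col totals [51, 37, 46], n=134
χ² = (26−27.02)²/27.02 + (29−19.60)²/19.60 + (16−24.37)²/24.37 + (25−23.98)²/23.98 + (8−17.40)²/17.40 + (30−21.63)²/21.63 = 15.7780
df = 2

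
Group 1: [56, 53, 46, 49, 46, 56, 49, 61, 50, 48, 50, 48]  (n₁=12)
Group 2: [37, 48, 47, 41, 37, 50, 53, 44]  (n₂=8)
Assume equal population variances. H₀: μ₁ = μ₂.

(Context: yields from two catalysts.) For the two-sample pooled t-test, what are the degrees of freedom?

df = n₁ + n₂ − 2 = 12 + 8 − 2 = 18

degrees of freedom = 18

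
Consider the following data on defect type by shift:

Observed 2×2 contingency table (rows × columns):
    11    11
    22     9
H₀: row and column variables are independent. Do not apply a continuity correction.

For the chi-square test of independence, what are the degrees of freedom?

degrees of freedom = 1

df = (r−1)(c−1) = (2−1)·(2−1) = 1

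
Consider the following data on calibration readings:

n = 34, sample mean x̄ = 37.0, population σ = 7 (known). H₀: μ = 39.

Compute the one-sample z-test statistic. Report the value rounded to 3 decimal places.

SE = σ/√n = 7/√34 = 1.2005
z = (x̄−μ₀)/SE = (37.0−39)/1.2005 = -1.6660

test statistic = -1.666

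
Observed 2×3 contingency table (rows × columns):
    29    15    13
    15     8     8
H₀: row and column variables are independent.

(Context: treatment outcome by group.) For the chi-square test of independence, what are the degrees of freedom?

degrees of freedom = 2

df = (r−1)(c−1) = (2−1)·(3−1) = 2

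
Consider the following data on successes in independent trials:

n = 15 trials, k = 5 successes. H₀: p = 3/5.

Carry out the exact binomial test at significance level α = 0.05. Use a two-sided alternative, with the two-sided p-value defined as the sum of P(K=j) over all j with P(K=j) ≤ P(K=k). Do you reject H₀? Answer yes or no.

Exact binomial: n=15, k=5, p₀=3/5=0.6000
P(X=j) = C(n,j)·p₀^j·(1−p₀)^(n−j); p = Σ P(X=j) over j with P(X=j) ≤ P(X=5)
p-value (two-sided) = 0.06095
At α=0.05: p ≥ α → fail to reject H₀

reject H₀: no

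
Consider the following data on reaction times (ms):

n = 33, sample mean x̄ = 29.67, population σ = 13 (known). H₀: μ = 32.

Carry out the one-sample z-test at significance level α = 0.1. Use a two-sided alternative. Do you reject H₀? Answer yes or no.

SE = σ/√n = 13/√33 = 2.2630
z = (x̄−μ₀)/SE = (29.67−32)/2.2630 = -1.0296
p-value (two-sided) = 0.30320
At α=0.1: p ≥ α → fail to reject H₀

reject H₀: no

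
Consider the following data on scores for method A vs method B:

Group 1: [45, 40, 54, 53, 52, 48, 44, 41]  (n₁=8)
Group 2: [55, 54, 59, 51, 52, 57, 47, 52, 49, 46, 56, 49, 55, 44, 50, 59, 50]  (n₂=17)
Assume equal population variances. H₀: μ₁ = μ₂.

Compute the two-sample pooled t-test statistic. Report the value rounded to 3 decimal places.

test statistic = -2.416

x̄₁=47.125, s₁=5.463, n₁=8
x̄₂=52.059, s₂=4.423, n₂=17
s_p² = [7·5.463² + 16·4.423²]/23 = 22.6877
SE = √(s_p²·(1/8+1/17)) = 2.0422
t = (47.125−52.059)/2.0422 = -2.4160
df = 23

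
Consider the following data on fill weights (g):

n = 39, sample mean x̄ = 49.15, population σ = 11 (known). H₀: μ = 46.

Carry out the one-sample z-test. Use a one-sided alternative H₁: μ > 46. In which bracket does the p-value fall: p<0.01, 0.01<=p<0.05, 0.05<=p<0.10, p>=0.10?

SE = σ/√n = 11/√39 = 1.7614
z = (x̄−μ₀)/SE = (49.15−46)/1.7614 = 1.7883
p-value (one-sided, H₁ greater) = 0.03686
→ bracket: 0.01<=p<0.05

p-value bracket: 0.01<=p<0.05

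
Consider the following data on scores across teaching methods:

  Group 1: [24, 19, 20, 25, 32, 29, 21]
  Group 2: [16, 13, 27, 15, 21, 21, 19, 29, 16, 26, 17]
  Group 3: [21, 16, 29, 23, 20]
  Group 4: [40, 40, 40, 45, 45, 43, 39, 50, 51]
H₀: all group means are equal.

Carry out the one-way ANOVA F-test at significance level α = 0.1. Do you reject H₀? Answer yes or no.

Group means [24.29, 20.00, 21.80, 43.67], grand mean 27.875
SSB = Σnᵢ(x̄ᵢ−x̄)² = 3201.271; SSW = ΣΣ(x−x̄ᵢ)² = 674.229
MSB = 3201.271/3 = 1067.0905; MSW = 674.229/28 = 24.0796
F = MSB/MSW = 44.3151
df = (3, 28)
p-value (upper-tail) = 0.00000
At α=0.1: p < α → reject H₀

reject H₀: yes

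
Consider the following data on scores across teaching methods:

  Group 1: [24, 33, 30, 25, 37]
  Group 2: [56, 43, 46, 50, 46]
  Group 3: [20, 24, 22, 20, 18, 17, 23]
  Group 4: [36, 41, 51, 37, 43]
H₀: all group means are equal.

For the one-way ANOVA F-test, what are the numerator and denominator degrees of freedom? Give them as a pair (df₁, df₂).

degrees of freedom = [3, 18]

k = 4 groups, N = 22 total
df = (k−1, N−k) = (4−1, 22−4) = (3, 18)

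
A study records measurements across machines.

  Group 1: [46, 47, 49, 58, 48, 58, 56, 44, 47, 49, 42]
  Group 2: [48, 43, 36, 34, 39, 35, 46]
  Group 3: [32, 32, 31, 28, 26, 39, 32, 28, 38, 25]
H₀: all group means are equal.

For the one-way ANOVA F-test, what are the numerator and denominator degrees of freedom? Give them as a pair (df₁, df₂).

degrees of freedom = [2, 25]

k = 3 groups, N = 28 total
df = (k−1, N−k) = (3−1, 28−3) = (2, 25)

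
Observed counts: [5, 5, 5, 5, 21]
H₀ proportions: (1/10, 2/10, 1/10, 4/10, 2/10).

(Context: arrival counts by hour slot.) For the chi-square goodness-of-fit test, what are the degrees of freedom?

degrees of freedom = 4

df = k − 1 = 5 − 1 = 4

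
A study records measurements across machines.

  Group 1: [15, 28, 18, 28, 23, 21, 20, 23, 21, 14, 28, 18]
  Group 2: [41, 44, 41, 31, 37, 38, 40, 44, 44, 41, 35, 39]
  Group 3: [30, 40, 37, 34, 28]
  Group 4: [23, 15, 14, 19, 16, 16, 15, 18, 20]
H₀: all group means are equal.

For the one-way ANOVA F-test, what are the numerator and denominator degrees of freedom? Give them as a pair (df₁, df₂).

degrees of freedom = [3, 34]

k = 4 groups, N = 38 total
df = (k−1, N−k) = (4−1, 38−4) = (3, 34)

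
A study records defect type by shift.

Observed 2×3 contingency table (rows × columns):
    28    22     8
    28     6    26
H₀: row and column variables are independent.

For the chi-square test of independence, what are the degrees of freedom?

degrees of freedom = 2

df = (r−1)(c−1) = (2−1)·(3−1) = 2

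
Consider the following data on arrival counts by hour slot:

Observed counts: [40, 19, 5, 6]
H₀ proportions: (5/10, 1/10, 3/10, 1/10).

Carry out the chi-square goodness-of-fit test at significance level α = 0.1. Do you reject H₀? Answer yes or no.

reject H₀: yes

n = 70; E_i = n·p_i = [35.00, 7.00, 21.00, 7.00]
χ² = (40−35.00)²/35.00 + (19−7.00)²/7.00 + (5−21.00)²/21.00 + (6−7.00)²/7.00 = 33.6190
df = 3
p-value (upper-tail) = 0.00000
At α=0.1: p < α → reject H₀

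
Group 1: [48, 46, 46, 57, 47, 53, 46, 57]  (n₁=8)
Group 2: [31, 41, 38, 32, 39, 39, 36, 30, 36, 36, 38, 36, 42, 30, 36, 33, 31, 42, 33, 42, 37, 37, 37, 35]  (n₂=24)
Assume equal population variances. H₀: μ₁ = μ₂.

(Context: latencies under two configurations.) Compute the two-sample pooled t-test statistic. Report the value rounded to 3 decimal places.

x̄₁=50.000, s₁=4.899, n₁=8
x̄₂=36.125, s₂=3.722, n₂=24
s_p² = [7·4.899² + 23·3.722²]/30 = 16.2208
SE = √(s_p²·(1/8+1/24)) = 1.6442
t = (50.000−36.125)/1.6442 = 8.4386
df = 30

test statistic = 8.439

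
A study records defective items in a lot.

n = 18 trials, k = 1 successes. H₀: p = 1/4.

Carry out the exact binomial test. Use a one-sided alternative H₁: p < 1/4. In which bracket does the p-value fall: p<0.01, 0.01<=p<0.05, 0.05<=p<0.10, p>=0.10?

Exact binomial: n=18, k=1, p₀=1/4=0.2500
P(X≤1) from Σ C(n,i)·p₀^i·(1−p₀)^(n−i)
p-value (one-sided, H₁ less) = 0.03946
→ bracket: 0.01<=p<0.05

p-value bracket: 0.01<=p<0.05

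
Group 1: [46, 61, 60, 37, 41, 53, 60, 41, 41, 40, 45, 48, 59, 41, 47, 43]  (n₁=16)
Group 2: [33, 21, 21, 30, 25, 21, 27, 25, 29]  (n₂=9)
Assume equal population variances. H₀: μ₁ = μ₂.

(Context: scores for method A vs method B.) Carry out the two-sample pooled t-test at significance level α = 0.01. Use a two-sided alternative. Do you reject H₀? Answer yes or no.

x̄₁=47.688, s₁=8.252, n₁=16
x̄₂=25.778, s₂=4.353, n₂=9
s_p² = [15·8.252² + 8·4.353²]/23 = 50.9997
SE = √(s_p²·(1/16+1/9)) = 2.9756
t = (47.688−25.778)/2.9756 = 7.3632
df = 23
p-value (two-sided) = 0.00000
At α=0.01: p < α → reject H₀

reject H₀: yes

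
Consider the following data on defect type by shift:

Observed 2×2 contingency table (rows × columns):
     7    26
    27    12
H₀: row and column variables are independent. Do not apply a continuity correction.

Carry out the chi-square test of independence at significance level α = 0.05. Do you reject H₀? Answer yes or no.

reject H₀: yes

Row totals [33, 39], col totals [34, 38], n=72
χ² = (7−15.58)²/15.58 + (26−17.42)²/17.42 + (27−18.42)²/18.42 + (12−20.58)²/20.58 = 16.5374
df = 1
p-value (upper-tail) = 0.00005
At α=0.05: p < α → reject H₀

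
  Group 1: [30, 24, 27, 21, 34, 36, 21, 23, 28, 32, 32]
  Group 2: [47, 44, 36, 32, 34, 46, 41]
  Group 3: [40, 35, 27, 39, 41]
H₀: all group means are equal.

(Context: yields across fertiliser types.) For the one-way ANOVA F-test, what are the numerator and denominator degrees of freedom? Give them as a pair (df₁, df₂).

degrees of freedom = [2, 20]

k = 3 groups, N = 23 total
df = (k−1, N−k) = (3−1, 23−3) = (2, 20)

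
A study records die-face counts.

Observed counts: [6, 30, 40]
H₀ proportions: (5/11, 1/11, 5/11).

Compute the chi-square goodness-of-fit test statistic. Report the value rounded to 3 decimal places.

test statistic = 101.621

n = 76; E_i = n·p_i = [34.55, 6.91, 34.55]
χ² = (6−34.55)²/34.55 + (30−6.91)²/6.91 + (40−34.55)²/34.55 = 101.6211
df = 2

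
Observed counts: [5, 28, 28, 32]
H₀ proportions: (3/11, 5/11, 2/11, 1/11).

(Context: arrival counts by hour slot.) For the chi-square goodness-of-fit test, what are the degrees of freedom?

degrees of freedom = 3

df = k − 1 = 4 − 1 = 3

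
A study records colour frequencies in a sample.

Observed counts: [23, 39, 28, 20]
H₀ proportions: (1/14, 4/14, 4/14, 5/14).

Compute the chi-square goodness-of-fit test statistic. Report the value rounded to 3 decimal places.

test statistic = 40.850

n = 110; E_i = n·p_i = [7.86, 31.43, 31.43, 39.29]
χ² = (23−7.86)²/7.86 + (39−31.43)²/31.43 + (28−31.43)²/31.43 + (20−39.29)²/39.29 = 40.8500
df = 3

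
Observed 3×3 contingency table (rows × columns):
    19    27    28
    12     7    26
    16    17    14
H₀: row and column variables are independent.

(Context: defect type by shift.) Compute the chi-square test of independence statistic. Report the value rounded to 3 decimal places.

test statistic = 10.109

Row totals [74, 45, 47], col totals [47, 51, 68], n=166
χ² = (19−20.95)²/20.95 + (27−22.73)²/22.73 + (28−30.31)²/30.31 + (12−12.74)²/12.74 + (7−13.83)²/13.83 + (26−18.43)²/18.43 + (16−13.31)²/13.31 + (17−14.44)²/14.44 + (14−19.25)²/19.25 = 10.1088
df = 4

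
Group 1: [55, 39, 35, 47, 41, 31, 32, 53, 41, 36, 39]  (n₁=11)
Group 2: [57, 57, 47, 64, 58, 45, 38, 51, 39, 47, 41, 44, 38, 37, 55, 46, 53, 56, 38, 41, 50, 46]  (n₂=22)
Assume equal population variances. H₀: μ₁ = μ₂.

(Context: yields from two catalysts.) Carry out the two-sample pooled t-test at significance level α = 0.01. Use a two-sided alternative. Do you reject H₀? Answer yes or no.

reject H₀: no

x̄₁=40.818, s₁=7.910, n₁=11
x̄₂=47.636, s₂=7.871, n₂=22
s_p² = [10·7.910² + 21·7.871²]/31 = 62.1525
SE = √(s_p²·(1/11+1/22)) = 2.9112
t = (40.818−47.636)/2.9112 = -2.3420
df = 31
p-value (two-sided) = 0.02578
At α=0.01: p ≥ α → fail to reject H₀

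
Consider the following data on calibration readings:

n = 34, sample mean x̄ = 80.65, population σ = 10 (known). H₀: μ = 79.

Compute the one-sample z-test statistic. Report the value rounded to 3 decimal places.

SE = σ/√n = 10/√34 = 1.7150
z = (x̄−μ₀)/SE = (80.65−79)/1.7150 = 0.9621

test statistic = 0.962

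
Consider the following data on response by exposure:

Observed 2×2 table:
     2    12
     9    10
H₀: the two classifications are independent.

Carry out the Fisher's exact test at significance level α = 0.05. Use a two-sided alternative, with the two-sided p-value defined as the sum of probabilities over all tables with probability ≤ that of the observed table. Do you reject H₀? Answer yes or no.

Margins: r₁=14, r₂=19, c₁=11, c₂=22, n=33
p_obs = C(14,2)·C(19,9)/C(33,11); sum pmf over tables with pmf ≤ p_obs
p-value (two-sided) = 0.06741
At α=0.05: p ≥ α → fail to reject H₀

reject H₀: no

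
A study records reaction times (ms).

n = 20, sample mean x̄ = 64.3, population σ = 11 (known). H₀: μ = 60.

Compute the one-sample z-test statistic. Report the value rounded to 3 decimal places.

test statistic = 1.748

SE = σ/√n = 11/√20 = 2.4597
z = (x̄−μ₀)/SE = (64.3−60)/2.4597 = 1.7482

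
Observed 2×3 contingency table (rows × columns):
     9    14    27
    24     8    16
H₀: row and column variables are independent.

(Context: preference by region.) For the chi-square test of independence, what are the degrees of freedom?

degrees of freedom = 2

df = (r−1)(c−1) = (2−1)·(3−1) = 2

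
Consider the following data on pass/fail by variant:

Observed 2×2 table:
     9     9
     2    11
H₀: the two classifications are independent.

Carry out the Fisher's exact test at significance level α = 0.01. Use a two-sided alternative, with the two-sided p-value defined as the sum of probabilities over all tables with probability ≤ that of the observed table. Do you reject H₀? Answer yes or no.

reject H₀: no

Margins: r₁=18, r₂=13, c₁=11, c₂=20, n=31
p_obs = C(18,9)·C(13,2)/C(31,11); sum pmf over tables with pmf ≤ p_obs
p-value (two-sided) = 0.06564
At α=0.01: p ≥ α → fail to reject H₀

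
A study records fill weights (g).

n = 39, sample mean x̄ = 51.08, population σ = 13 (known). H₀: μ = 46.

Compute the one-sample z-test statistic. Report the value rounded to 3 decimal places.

test statistic = 2.440

SE = σ/√n = 13/√39 = 2.0817
z = (x̄−μ₀)/SE = (51.08−46)/2.0817 = 2.4404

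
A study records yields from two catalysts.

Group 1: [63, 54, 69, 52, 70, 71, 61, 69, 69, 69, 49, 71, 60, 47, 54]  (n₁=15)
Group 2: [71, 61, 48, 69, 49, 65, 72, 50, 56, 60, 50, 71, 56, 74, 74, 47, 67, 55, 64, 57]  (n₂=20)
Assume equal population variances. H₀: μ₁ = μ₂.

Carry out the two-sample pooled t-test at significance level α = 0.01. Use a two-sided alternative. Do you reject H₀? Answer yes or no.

x̄₁=61.867, s₁=8.659, n₁=15
x̄₂=60.800, s₂=9.283, n₂=20
s_p² = [14·8.659² + 19·9.283²]/33 = 81.4222
SE = √(s_p²·(1/15+1/20)) = 3.0821
t = (61.867−60.800)/3.0821 = 0.3461
df = 33
p-value (two-sided) = 0.73148
At α=0.01: p ≥ α → fail to reject H₀

reject H₀: no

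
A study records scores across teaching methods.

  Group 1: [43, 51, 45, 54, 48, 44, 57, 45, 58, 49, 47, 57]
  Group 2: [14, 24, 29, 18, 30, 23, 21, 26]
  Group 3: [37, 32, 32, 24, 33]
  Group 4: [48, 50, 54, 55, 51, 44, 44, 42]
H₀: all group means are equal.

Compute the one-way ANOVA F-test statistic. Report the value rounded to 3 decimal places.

test statistic = 53.723

Group means [49.83, 23.12, 31.60, 48.50], grand mean 40.273
SSB = Σnᵢ(x̄ᵢ−x̄)² = 4366.804; SSW = ΣΣ(x−x̄ᵢ)² = 785.742
MSB = 4366.804/3 = 1455.6013; MSW = 785.742/29 = 27.0945
F = MSB/MSW = 53.7230
df = (3, 29)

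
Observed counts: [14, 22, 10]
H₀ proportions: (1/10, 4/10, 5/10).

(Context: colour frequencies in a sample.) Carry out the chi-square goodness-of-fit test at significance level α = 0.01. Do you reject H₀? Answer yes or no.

n = 46; E_i = n·p_i = [4.60, 18.40, 23.00]
χ² = (14−4.60)²/4.60 + (22−18.40)²/18.40 + (10−23.00)²/23.00 = 27.2609
df = 2
p-value (upper-tail) = 0.00000
At α=0.01: p < α → reject H₀

reject H₀: yes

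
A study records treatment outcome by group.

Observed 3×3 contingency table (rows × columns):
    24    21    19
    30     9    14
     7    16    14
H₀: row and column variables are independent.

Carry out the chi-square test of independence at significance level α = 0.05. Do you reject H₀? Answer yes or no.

Row totals [64, 53, 37], col totals [61, 46, 47], n=154
χ² = (24−25.35)²/25.35 + (21−19.12)²/19.12 + (19−19.53)²/19.53 + (30−20.99)²/20.99 + (9−15.83)²/15.83 + (14−16.18)²/16.18 + (7−14.66)²/14.66 + (16−11.05)²/11.05 + (14−11.29)²/11.29 = 14.2399
df = 4
p-value (upper-tail) = 0.00657
At α=0.05: p < α → reject H₀

reject H₀: yes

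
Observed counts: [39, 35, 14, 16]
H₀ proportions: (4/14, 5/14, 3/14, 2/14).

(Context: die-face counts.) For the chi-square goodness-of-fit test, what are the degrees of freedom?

degrees of freedom = 3

df = k − 1 = 4 − 1 = 3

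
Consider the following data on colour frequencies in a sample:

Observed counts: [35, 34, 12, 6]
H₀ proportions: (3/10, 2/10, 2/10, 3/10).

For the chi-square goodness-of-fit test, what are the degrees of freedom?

degrees of freedom = 3

df = k − 1 = 4 − 1 = 3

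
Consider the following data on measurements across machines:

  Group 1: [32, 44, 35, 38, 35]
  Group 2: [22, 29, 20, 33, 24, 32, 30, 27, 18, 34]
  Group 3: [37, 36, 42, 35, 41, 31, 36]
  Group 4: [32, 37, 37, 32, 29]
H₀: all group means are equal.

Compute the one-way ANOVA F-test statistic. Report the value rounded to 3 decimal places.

Group means [36.80, 26.90, 36.86, 33.40], grand mean 32.519
SSB = Σnᵢ(x̄ᵢ−x̄)² = 542.984; SSW = ΣΣ(x−x̄ᵢ)² = 501.757
MSB = 542.984/3 = 180.9945; MSW = 501.757/23 = 21.8155
F = MSB/MSW = 8.2966
df = (3, 23)

test statistic = 8.297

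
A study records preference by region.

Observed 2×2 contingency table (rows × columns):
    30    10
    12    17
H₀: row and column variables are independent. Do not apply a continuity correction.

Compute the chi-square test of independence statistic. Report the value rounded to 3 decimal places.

test statistic = 7.978

Row totals [40, 29], col totals [42, 27], n=69
χ² = (30−24.35)²/24.35 + (10−15.65)²/15.65 + (12−17.65)²/17.65 + (17−11.35)²/11.35 = 7.9782
df = 1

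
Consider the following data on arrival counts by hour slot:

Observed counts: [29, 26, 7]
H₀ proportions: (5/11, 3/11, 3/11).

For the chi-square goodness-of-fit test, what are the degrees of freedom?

df = k − 1 = 3 − 1 = 2

degrees of freedom = 2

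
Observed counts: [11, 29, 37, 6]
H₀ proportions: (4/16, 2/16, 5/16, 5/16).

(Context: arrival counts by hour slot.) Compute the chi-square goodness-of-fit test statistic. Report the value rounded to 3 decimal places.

test statistic = 58.060

n = 83; E_i = n·p_i = [20.75, 10.38, 25.94, 25.94]
χ² = (11−20.75)²/20.75 + (29−10.38)²/10.38 + (37−25.94)²/25.94 + (6−25.94)²/25.94 = 58.0602
df = 3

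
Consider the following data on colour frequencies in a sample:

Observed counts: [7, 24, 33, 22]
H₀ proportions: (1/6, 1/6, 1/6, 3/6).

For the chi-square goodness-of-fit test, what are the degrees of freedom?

df = k − 1 = 4 − 1 = 3

degrees of freedom = 3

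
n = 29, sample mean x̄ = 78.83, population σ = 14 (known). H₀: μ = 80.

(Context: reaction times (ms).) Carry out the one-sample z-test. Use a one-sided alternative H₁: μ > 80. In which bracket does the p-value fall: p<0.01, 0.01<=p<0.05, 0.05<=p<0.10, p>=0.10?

p-value bracket: p>=0.10

SE = σ/√n = 14/√29 = 2.5997
z = (x̄−μ₀)/SE = (78.83−80)/2.5997 = -0.4500
p-value (one-sided, H₁ greater) = 0.67366
→ bracket: p>=0.10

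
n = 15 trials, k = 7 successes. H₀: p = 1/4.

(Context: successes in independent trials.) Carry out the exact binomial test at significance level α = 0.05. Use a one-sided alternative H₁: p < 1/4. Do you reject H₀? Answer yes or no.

reject H₀: no

Exact binomial: n=15, k=7, p₀=1/4=0.2500
P(X≤7) from Σ C(n,i)·p₀^i·(1−p₀)^(n−i)
p-value (one-sided, H₁ less) = 0.98270
At α=0.05: p ≥ α → fail to reject H₀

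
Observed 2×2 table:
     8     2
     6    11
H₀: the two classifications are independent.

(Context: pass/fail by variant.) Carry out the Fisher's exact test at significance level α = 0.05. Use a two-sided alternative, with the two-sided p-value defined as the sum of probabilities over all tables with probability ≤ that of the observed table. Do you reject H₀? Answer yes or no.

reject H₀: yes

Margins: r₁=10, r₂=17, c₁=14, c₂=13, n=27
p_obs = C(10,8)·C(17,6)/C(27,14); sum pmf over tables with pmf ≤ p_obs
p-value (two-sided) = 0.04607
At α=0.05: p < α → reject H₀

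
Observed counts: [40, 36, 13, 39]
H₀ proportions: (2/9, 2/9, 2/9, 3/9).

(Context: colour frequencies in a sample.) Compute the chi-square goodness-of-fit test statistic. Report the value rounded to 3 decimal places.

n = 128; E_i = n·p_i = [28.44, 28.44, 28.44, 42.67]
χ² = (40−28.44)²/28.44 + (36−28.44)²/28.44 + (13−28.44)²/28.44 + (39−42.67)²/42.67 = 15.4023
df = 3

test statistic = 15.402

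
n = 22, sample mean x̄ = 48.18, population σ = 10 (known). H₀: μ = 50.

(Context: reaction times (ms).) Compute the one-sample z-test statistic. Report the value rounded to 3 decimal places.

SE = σ/√n = 10/√22 = 2.1320
z = (x̄−μ₀)/SE = (48.18−50)/2.1320 = -0.8537

test statistic = -0.854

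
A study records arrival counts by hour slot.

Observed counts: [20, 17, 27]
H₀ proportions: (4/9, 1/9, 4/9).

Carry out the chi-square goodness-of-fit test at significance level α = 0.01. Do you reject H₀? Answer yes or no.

reject H₀: yes

n = 64; E_i = n·p_i = [28.44, 7.11, 28.44]
χ² = (20−28.44)²/28.44 + (17−7.11)²/7.11 + (27−28.44)²/28.44 = 16.3320
df = 2
p-value (upper-tail) = 0.00028
At α=0.01: p < α → reject H₀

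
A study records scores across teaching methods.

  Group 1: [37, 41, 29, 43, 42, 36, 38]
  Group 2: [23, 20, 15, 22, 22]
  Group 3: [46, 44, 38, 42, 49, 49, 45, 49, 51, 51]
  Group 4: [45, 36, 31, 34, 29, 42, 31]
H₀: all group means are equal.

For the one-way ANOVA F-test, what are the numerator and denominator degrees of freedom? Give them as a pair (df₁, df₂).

k = 4 groups, N = 29 total
df = (k−1, N−k) = (4−1, 29−4) = (3, 25)

degrees of freedom = [3, 25]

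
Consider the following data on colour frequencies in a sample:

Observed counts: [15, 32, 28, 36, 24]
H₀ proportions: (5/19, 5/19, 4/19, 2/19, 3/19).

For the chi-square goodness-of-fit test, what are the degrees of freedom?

degrees of freedom = 4

df = k − 1 = 5 − 1 = 4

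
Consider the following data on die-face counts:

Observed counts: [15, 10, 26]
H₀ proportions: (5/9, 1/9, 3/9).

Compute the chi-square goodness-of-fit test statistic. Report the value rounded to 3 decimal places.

n = 51; E_i = n·p_i = [28.33, 5.67, 17.00]
χ² = (15−28.33)²/28.33 + (10−5.67)²/5.67 + (26−17.00)²/17.00 = 14.3529
df = 2

test statistic = 14.353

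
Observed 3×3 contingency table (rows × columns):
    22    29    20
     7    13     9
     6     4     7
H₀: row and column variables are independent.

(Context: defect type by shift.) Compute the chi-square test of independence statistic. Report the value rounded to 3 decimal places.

Row totals [71, 29, 17], col totals [35, 46, 36], n=117
χ² = (22−21.24)²/21.24 + (29−27.91)²/27.91 + (20−21.85)²/21.85 + (7−8.68)²/8.68 + (13−11.40)²/11.40 + (9−8.92)²/8.92 + (6−5.09)²/5.09 + (4−6.68)²/6.68 + (7−5.23)²/5.23 = 2.6142
df = 4

test statistic = 2.614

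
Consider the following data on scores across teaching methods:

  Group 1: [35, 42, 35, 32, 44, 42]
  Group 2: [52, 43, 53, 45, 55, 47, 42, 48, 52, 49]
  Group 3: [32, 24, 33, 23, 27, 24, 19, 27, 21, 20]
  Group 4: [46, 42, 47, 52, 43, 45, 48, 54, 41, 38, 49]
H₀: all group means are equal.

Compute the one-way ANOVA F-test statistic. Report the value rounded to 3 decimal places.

Group means [38.33, 48.60, 25.00, 45.91], grand mean 39.757
SSB = Σnᵢ(x̄ᵢ−x̄)² = 3388.168; SSW = ΣΣ(x−x̄ᵢ)² = 728.642
MSB = 3388.168/3 = 1129.3895; MSW = 728.642/33 = 22.0801
F = MSB/MSW = 51.1497
df = (3, 33)

test statistic = 51.150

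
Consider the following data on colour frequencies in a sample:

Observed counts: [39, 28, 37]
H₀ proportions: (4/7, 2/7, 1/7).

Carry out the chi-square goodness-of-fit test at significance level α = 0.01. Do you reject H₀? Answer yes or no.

n = 104; E_i = n·p_i = [59.43, 29.71, 14.86]
χ² = (39−59.43)²/59.43 + (28−29.71)²/29.71 + (37−14.86)²/14.86 = 40.1226
df = 2
p-value (upper-tail) = 0.00000
At α=0.01: p < α → reject H₀

reject H₀: yes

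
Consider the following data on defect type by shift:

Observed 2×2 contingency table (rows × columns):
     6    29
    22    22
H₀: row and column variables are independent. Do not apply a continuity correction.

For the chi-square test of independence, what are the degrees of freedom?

df = (r−1)(c−1) = (2−1)·(2−1) = 1

degrees of freedom = 1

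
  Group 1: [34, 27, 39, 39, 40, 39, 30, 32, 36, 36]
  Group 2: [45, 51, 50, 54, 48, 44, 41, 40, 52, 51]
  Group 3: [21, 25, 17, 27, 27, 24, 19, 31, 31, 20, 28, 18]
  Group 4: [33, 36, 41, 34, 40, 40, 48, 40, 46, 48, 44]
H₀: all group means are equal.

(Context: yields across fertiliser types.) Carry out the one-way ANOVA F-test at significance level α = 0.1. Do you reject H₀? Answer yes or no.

reject H₀: yes

Group means [35.20, 47.60, 24.00, 40.91], grand mean 36.419
SSB = Σnᵢ(x̄ᵢ−x̄)² = 3337.556; SSW = ΣΣ(x−x̄ᵢ)² = 924.909
MSB = 3337.556/3 = 1112.5187; MSW = 924.909/39 = 23.7156
F = MSB/MSW = 46.9108
df = (3, 39)
p-value (upper-tail) = 0.00000
At α=0.1: p < α → reject H₀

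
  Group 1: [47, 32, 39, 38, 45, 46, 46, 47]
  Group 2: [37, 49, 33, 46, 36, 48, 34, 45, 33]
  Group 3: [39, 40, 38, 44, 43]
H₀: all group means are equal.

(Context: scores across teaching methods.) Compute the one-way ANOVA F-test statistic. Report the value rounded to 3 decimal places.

test statistic = 0.391

Group means [42.50, 40.11, 40.80], grand mean 41.136
SSB = Σnᵢ(x̄ᵢ−x̄)² = 24.902; SSW = ΣΣ(x−x̄ᵢ)² = 605.689
MSB = 24.902/2 = 12.4510; MSW = 605.689/19 = 31.8784
F = MSB/MSW = 0.3906
df = (2, 19)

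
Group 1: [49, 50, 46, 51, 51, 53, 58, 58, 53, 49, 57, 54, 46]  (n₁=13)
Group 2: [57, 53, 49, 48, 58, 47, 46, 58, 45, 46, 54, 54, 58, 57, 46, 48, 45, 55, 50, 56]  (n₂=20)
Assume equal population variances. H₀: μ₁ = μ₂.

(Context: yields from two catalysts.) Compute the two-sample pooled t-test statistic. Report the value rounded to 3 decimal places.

x̄₁=51.923, s₁=4.071, n₁=13
x̄₂=51.500, s₂=4.936, n₂=20
s_p² = [12·4.071² + 19·4.936²]/31 = 21.3524
SE = √(s_p²·(1/13+1/20)) = 1.6462
t = (51.923−51.500)/1.6462 = 0.2570
df = 31

test statistic = 0.257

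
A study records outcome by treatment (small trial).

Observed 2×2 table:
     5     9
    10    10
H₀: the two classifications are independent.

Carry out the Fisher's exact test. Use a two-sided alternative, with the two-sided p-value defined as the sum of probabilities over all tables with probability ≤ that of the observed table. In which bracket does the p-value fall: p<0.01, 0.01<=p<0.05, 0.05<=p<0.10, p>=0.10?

p-value bracket: p>=0.10

Margins: r₁=14, r₂=20, c₁=15, c₂=19, n=34
p_obs = C(14,5)·C(20,10)/C(34,15); sum pmf over tables with pmf ≤ p_obs
p-value (two-sided) = 0.49530
→ bracket: p>=0.10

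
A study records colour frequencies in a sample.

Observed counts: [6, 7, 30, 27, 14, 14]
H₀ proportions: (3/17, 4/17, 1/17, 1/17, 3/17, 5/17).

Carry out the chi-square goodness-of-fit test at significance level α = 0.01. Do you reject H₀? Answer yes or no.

n = 98; E_i = n·p_i = [17.29, 23.06, 5.76, 5.76, 17.29, 28.82]
χ² = (6−17.29)²/17.29 + (7−23.06)²/23.06 + (30−5.76)²/5.76 + (27−5.76)²/5.76 + (14−17.29)²/17.29 + (14−28.82)²/28.82 = 206.9216
df = 5
p-value (upper-tail) = 0.00000
At α=0.01: p < α → reject H₀

reject H₀: yes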